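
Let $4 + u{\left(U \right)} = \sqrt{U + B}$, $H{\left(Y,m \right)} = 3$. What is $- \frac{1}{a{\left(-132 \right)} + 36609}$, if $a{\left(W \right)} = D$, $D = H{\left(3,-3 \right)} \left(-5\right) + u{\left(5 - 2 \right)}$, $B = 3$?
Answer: $- \frac{18295}{669414047} + \frac{\sqrt{6}}{1338828094} \approx -2.7328 \cdot 10^{-5}$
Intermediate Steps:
$u{\left(U \right)} = -4 + \sqrt{3 + U}$ ($u{\left(U \right)} = -4 + \sqrt{U + 3} = -4 + \sqrt{3 + U}$)
$D = -19 + \sqrt{6}$ ($D = 3 \left(-5\right) - \left(4 - \sqrt{3 + \left(5 - 2\right)}\right) = -15 - \left(4 - \sqrt{3 + 3}\right) = -15 - \left(4 - \sqrt{6}\right) = -19 + \sqrt{6} \approx -16.551$)
$a{\left(W \right)} = -19 + \sqrt{6}$
$- \frac{1}{a{\left(-132 \right)} + 36609} = - \frac{1}{\left(-19 + \sqrt{6}\right) + 36609} = - \frac{1}{36590 + \sqrt{6}}$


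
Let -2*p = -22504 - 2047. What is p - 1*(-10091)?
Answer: 44733/2 ≈ 22367.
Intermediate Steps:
p = 24551/2 (p = -(-22504 - 2047)/2 = -½*(-24551) = 24551/2 ≈ 12276.)
p - 1*(-10091) = 24551/2 - 1*(-10091) = 24551/2 + 10091 = 44733/2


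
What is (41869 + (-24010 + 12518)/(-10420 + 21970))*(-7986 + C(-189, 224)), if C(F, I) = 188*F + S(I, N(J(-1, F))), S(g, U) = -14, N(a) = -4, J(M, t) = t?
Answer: -10525503418828/5775 ≈ -1.8226e+9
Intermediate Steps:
C(F, I) = -14 + 188*F (C(F, I) = 188*F - 14 = -14 + 188*F)
(41869 + (-24010 + 12518)/(-10420 + 21970))*(-7986 + C(-189, 224)) = (41869 + (-24010 + 12518)/(-10420 + 21970))*(-7986 + (-14 + 188*(-189))) = (41869 - 11492/11550)*(-7986 + (-14 - 35532)) = (41869 - 11492*1/11550)*(-7986 - 35546) = (41869 - 5746/5775)*(-43532) = (241787729/5775)*(-43532) = -10525503418828/5775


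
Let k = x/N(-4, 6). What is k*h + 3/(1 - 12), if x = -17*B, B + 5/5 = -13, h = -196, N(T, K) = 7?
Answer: -73307/11 ≈ -6664.3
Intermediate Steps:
B = -14 (B = -1 - 13 = -14)
x = 238 (x = -17*(-14) = 238)
k = 34 (k = 238/7 = 238*(⅐) = 34)
k*h + 3/(1 - 12) = 34*(-196) + 3/(1 - 12) = -6664 + 3/(-11) = -6664 - 1/11*3 = -6664 - 3/11 = -73307/11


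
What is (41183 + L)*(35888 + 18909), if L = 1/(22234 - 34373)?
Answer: 27394140131492/12139 ≈ 2.2567e+9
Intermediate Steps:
L = -1/12139 (L = 1/(-12139) = -1/12139 ≈ -8.2379e-5)
(41183 + L)*(35888 + 18909) = (41183 - 1/12139)*(35888 + 18909) = (499920436/12139)*54797 = 27394140131492/12139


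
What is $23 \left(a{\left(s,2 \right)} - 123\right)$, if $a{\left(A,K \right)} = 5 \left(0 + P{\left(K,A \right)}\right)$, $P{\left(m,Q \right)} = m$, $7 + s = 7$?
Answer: $-2599$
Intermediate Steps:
$s = 0$ ($s = -7 + 7 = 0$)
$a{\left(A,K \right)} = 5 K$ ($a{\left(A,K \right)} = 5 \left(0 + K\right) = 5 K$)
$23 \left(a{\left(s,2 \right)} - 123\right) = 23 \left(5 \cdot 2 - 123\right) = 23 \left(10 - 123\right) = 23 \left(-113\right) = -2599$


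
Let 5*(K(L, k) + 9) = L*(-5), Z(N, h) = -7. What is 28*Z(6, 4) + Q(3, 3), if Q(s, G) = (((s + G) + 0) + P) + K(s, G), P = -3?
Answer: -205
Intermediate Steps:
K(L, k) = -9 - L (K(L, k) = -9 + (L*(-5))/5 = -9 + (-5*L)/5 = -9 - L)
Q(s, G) = -12 + G (Q(s, G) = (((s + G) + 0) - 3) + (-9 - s) = (((G + s) + 0) - 3) + (-9 - s) = ((G + s) - 3) + (-9 - s) = (-3 + G + s) + (-9 - s) = -12 + G)
28*Z(6, 4) + Q(3, 3) = 28*(-7) + (-12 + 3) = -196 - 9 = -205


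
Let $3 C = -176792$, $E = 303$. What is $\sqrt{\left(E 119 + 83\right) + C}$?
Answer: $\frac{2 i \sqrt{51279}}{3} \approx 150.97 i$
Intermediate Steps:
$C = - \frac{176792}{3}$ ($C = \frac{1}{3} \left(-176792\right) = - \frac{176792}{3} \approx -58931.0$)
$\sqrt{\left(E 119 + 83\right) + C} = \sqrt{\left(303 \cdot 119 + 83\right) - \frac{176792}{3}} = \sqrt{\left(36057 + 83\right) - \frac{176792}{3}} = \sqrt{36140 - \frac{176792}{3}} = \sqrt{- \frac{68372}{3}} = \frac{2 i \sqrt{51279}}{3}$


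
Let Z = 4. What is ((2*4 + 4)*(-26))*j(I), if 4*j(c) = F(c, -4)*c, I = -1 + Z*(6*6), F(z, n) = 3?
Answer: -33462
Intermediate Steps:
I = 143 (I = -1 + 4*(6*6) = -1 + 4*36 = -1 + 144 = 143)
j(c) = 3*c/4 (j(c) = (3*c)/4 = 3*c/4)
((2*4 + 4)*(-26))*j(I) = ((2*4 + 4)*(-26))*((3/4)*143) = ((8 + 4)*(-26))*(429/4) = (12*(-26))*(429/4) = -312*429/4 = -33462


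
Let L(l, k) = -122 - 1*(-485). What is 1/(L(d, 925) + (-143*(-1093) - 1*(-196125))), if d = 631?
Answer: 1/352787 ≈ 2.8346e-6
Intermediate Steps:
L(l, k) = 363 (L(l, k) = -122 + 485 = 363)
1/(L(d, 925) + (-143*(-1093) - 1*(-196125))) = 1/(363 + (-143*(-1093) - 1*(-196125))) = 1/(363 + (156299 + 196125)) = 1/(363 + 352424) = 1/352787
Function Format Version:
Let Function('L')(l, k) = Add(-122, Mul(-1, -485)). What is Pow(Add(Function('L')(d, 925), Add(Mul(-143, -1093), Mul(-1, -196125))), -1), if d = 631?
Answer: Rational(1, 352787) ≈ 2.8346e-6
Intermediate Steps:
Function('L')(l, k) = 363 (Function('L')(l, k) = Add(-122, 485) = 363)
Pow(Add(Function('L')(d, 925), Add(Mul(-143, -1093), Mul(-1, -196125))), -1) = Pow(Add(363, Add(Mul(-143, -1093), Mul(-1, -196125))), -1) = Pow(Add(363, Add(156299, 196125)), -1) = Pow(Add(363, 352424), -1) = Pow(352787, -1) = Rational(1, 352787)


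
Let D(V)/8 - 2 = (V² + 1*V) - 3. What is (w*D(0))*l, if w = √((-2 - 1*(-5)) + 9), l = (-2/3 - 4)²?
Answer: -3136*√3/9 ≈ -603.52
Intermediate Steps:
l = 196/9 (l = (-2*⅓ - 4)² = (-⅔ - 4)² = (-14/3)² = 196/9 ≈ 21.778)
D(V) = -8 + 8*V + 8*V² (D(V) = 16 + 8*((V² + 1*V) - 3) = 16 + 8*((V² + V) - 3) = 16 + 8*((V + V²) - 3) = 16 + 8*(-3 + V + V²) = 16 + (-24 + 8*V + 8*V²) = -8 + 8*V + 8*V²)
w = 2*√3 (w = √((-2 + 5) + 9) = √(3 + 9) = √12 = 2*√3 ≈ 3.4641)
(w*D(0))*l = ((2*√3)*(-8 + 8*0 + 8*0²))*(196/9) = ((2*√3)*(-8 + 0 + 8*0))*(196/9) = ((2*√3)*(-8 + 0 + 0))*(196/9) = ((2*√3)*(-8))*(196/9) = -16*√3*(196/9) = -3136*√3/9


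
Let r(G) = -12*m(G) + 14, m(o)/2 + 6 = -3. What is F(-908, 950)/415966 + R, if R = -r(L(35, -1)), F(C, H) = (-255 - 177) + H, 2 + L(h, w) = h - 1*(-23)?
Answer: -47835831/207983 ≈ -230.00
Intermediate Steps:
L(h, w) = 21 + h (L(h, w) = -2 + (h - 1*(-23)) = -2 + (h + 23) = -2 + (23 + h) = 21 + h)
m(o) = -18 (m(o) = -12 + 2*(-3) = -12 - 6 = -18)
r(G) = 230 (r(G) = -12*(-18) + 14 = 216 + 14 = 230)
F(C, H) = -432 + H
R = -230 (R = -1*230 = -230)
F(-908, 950)/415966 + R = (-432 + 950)/415966 - 230 = 518*(1/415966) - 230 = 259/207983 - 230 = -47835831/207983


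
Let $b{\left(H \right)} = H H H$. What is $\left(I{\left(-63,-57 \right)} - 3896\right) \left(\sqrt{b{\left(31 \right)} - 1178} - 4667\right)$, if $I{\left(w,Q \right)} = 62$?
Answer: $17893278 - 3834 \sqrt{28613} \approx 1.7245 \cdot 10^{7}$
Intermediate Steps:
$b{\left(H \right)} = H^{3}$ ($b{\left(H \right)} = H^{2} H = H^{3}$)
$\left(I{\left(-63,-57 \right)} - 3896\right) \left(\sqrt{b{\left(31 \right)} - 1178} - 4667\right) = \left(62 - 3896\right) \left(\sqrt{31^{3} - 1178} - 4667\right) = - 3834 \left(\sqrt{29791 - 1178} - 4667\right) = - 3834 \left(\sqrt{28613} - 4667\right) = - 3834 \left(-4667 + \sqrt{28613}\right) = 17893278 - 3834 \sqrt{28613}$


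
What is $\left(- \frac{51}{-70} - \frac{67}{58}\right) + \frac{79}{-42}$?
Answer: $- \frac{14053}{6090} \approx -2.3076$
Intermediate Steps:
$\left(- \frac{51}{-70} - \frac{67}{58}\right) + \frac{79}{-42} = \left(\left(-51\right) \left(- \frac{1}{70}\right) - 67 \cdot \frac{1}{58}\right) + 79 \left(- \frac{1}{42}\right) = \left(\frac{51}{70} - \frac{67}{58}\right) - \frac{79}{42} = - \frac{433}{1015} - \frac{79}{42} = - \frac{14053}{6090}$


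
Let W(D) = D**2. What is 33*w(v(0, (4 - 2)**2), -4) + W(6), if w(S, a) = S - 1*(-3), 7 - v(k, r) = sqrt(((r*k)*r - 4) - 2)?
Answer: 366 - 33*I*sqrt(6) ≈ 366.0 - 80.833*I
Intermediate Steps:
v(k, r) = 7 - sqrt(-6 + k*r**2) (v(k, r) = 7 - sqrt(((r*k)*r - 4) - 2) = 7 - sqrt(((k*r)*r - 4) - 2) = 7 - sqrt((k*r**2 - 4) - 2) = 7 - sqrt((-4 + k*r**2) - 2) = 7 - sqrt(-6 + k*r**2))
w(S, a) = 3 + S (w(S, a) = S + 3 = 3 + S)
33*w(v(0, (4 - 2)**2), -4) + W(6) = 33*(3 + (7 - sqrt(-6 + 0*((4 - 2)**2)**2))) + 6**2 = 33*(3 + (7 - sqrt(-6 + 0*(2**2)**2))) + 36 = 33*(3 + (7 - sqrt(-6 + 0*4**2))) + 36 = 33*(3 + (7 - sqrt(-6 + 0*16))) + 36 = 33*(3 + (7 - sqrt(-6 + 0))) + 36 = 33*(3 + (7 - sqrt(-6))) + 36 = 33*(3 + (7 - I*sqrt(6))) + 36 = 33*(10 - I*sqrt(6)) + 36 = (330 - 33*I*sqrt(6)) + 36 = 366 - 33*I*sqrt(6)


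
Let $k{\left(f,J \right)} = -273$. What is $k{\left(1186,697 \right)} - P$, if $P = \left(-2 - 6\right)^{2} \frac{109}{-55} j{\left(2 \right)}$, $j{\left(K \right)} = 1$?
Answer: $- \frac{8039}{55} \approx -146.16$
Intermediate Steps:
$P = - \frac{6976}{55}$ ($P = \left(-2 - 6\right)^{2} \frac{109}{-55} \cdot 1 = \left(-8\right)^{2} \cdot 109 \left(- \frac{1}{55}\right) 1 = 64 \left(- \frac{109}{55}\right) 1 = \left(- \frac{6976}{55}\right) 1 = - \frac{6976}{55} \approx -126.84$)
$k{\left(1186,697 \right)} - P = -273 - - \frac{6976}{55} = -273 + \frac{6976}{55} = - \frac{8039}{55}$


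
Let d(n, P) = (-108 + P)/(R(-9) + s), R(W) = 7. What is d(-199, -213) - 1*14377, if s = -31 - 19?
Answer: -617890/43 ≈ -14370.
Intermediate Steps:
s = -50
d(n, P) = 108/43 - P/43 (d(n, P) = (-108 + P)/(7 - 50) = (-108 + P)/(-43) = (-108 + P)*(-1/43) = 108/43 - P/43)
d(-199, -213) - 1*14377 = (108/43 - 1/43*(-213)) - 1*14377 = (108/43 + 213/43) - 14377 = 321/43 - 14377 = -617890/43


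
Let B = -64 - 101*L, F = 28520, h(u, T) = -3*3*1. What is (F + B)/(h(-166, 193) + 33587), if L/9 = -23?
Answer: 49363/33578 ≈ 1.4701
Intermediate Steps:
L = -207 (L = 9*(-23) = -207)
h(u, T) = -9 (h(u, T) = -9*1 = -9)
B = 20843 (B = -64 - 101*(-207) = -64 + 20907 = 20843)
(F + B)/(h(-166, 193) + 33587) = (28520 + 20843)/(-9 + 33587) = 49363/33578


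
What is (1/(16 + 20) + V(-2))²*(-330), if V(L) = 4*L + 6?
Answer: -277255/216 ≈ -1283.6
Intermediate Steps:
V(L) = 6 + 4*L
(1/(16 + 20) + V(-2))²*(-330) = (1/(16 + 20) + (6 + 4*(-2)))²*(-330) = (1/36 + (6 - 8))²*(-330) = (1/36 - 2)²*(-330) = (-71/36)²*(-330) = (5041/1296)*(-330) = -277255/216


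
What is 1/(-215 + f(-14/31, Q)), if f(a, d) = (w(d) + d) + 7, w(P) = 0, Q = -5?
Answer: -1/213 ≈ -0.0046948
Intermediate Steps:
f(a, d) = 7 + d (f(a, d) = (0 + d) + 7 = d + 7 = 7 + d)
1/(-215 + f(-14/31, Q)) = 1/(-215 + (7 - 5)) = 1/(-215 + 2) = 1/(-213) = -1/213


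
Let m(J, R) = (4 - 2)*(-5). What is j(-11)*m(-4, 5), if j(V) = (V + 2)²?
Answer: -810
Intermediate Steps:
m(J, R) = -10 (m(J, R) = 2*(-5) = -10)
j(V) = (2 + V)²
j(-11)*m(-4, 5) = (2 - 11)²*(-10) = (-9)²*(-10) = 81*(-10) = -810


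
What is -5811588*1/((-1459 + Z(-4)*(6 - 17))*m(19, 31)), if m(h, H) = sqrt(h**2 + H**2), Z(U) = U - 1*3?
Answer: 1452897*sqrt(1322)/456751 ≈ 115.66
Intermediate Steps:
Z(U) = -3 + U (Z(U) = U - 3 = -3 + U)
m(h, H) = sqrt(H**2 + h**2)
-5811588*1/((-1459 + Z(-4)*(6 - 17))*m(19, 31)) = -5811588*1/((-1459 + (-3 - 4)*(6 - 17))*sqrt(31**2 + 19**2)) = -5811588*1/((-1459 - 7*(-11))*sqrt(961 + 361)) = -5811588*sqrt(1322)/(1322*(-1459 + 77)) = -5811588*(-sqrt(1322)/1827004) = -(-1452897)*sqrt(1322)/456751 = 1452897*sqrt(1322)/456751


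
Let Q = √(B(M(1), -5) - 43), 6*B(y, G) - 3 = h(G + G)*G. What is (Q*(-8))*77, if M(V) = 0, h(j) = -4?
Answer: -308*I*√1410/3 ≈ -3855.1*I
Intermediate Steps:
B(y, G) = ½ - 2*G/3 (B(y, G) = ½ + (-4*G)/6 = ½ - 2*G/3)
Q = I*√1410/6 (Q = √((½ - ⅔*(-5)) - 43) = √((½ + 10/3) - 43) = √(23/6 - 43) = √(-235/6) = I*√1410/6 ≈ 6.2583*I)
(Q*(-8))*77 = ((I*√1410/6)*(-8))*77 = -4*I*√1410/3*77 = -308*I*√1410/3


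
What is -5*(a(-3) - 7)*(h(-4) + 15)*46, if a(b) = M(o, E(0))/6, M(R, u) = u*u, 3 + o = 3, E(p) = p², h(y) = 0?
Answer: 24150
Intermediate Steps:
o = 0 (o = -3 + 3 = 0)
M(R, u) = u²
a(b) = 0 (a(b) = (0²)²/6 = 0²*(⅙) = 0*(⅙) = 0)
-5*(a(-3) - 7)*(h(-4) + 15)*46 = -5*(0 - 7)*(0 + 15)*46 = -(-35)*15*46 = -5*(-105)*46 = 525*46 = 24150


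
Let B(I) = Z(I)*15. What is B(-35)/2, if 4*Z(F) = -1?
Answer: -15/8 ≈ -1.8750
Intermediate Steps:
Z(F) = -¼ (Z(F) = (¼)*(-1) = -¼)
B(I) = -15/4 (B(I) = -¼*15 = -15/4)
B(-35)/2 = -15/4/2 = -15/4*½ = -15/8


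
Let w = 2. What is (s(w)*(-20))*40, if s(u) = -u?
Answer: 1600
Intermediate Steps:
(s(w)*(-20))*40 = (-1*2*(-20))*40 = -2*(-20)*40 = 40*40 = 1600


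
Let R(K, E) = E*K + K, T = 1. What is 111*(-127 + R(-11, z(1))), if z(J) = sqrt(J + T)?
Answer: -15318 - 1221*sqrt(2) ≈ -17045.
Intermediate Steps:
z(J) = sqrt(1 + J) (z(J) = sqrt(J + 1) = sqrt(1 + J))
R(K, E) = K + E*K
111*(-127 + R(-11, z(1))) = 111*(-127 - 11*(1 + sqrt(1 + 1))) = 111*(-127 - 11*(1 + sqrt(2))) = 111*(-127 + (-11 - 11*sqrt(2))) = 111*(-138 - 11*sqrt(2)) = -15318 - 1221*sqrt(2)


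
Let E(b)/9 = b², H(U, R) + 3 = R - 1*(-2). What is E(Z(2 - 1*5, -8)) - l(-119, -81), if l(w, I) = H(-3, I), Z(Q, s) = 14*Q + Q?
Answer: 18307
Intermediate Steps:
Z(Q, s) = 15*Q
H(U, R) = -1 + R (H(U, R) = -3 + (R - 1*(-2)) = -3 + (R + 2) = -3 + (2 + R) = -1 + R)
l(w, I) = -1 + I
E(b) = 9*b²
E(Z(2 - 1*5, -8)) - l(-119, -81) = 9*(15*(2 - 1*5))² - (-1 - 81) = 9*(15*(2 - 5))² - 1*(-82) = 9*(15*(-3))² + 82 = 9*(-45)² + 82 = 9*2025 + 82 = 18225 + 82 = 18307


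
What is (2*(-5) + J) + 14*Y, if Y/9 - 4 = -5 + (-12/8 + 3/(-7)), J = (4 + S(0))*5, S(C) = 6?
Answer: -329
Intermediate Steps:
J = 50 (J = (4 + 6)*5 = 10*5 = 50)
Y = -369/14 (Y = 36 + 9*(-5 + (-12/8 + 3/(-7))) = 36 + 9*(-5 + (-12*1/8 + 3*(-1/7))) = 36 + 9*(-5 + (-3/2 - 3/7)) = 36 + 9*(-5 - 27/14) = 36 + 9*(-97/14) = 36 - 873/14 = -369/14 ≈ -26.357)
(2*(-5) + J) + 14*Y = (2*(-5) + 50) + 14*(-369/14) = (-10 + 50) - 369 = 40 - 369 = -329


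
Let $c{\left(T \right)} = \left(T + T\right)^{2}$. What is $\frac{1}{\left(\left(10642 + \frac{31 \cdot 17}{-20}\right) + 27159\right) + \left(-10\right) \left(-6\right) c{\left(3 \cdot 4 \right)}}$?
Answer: $\frac{20}{1446693} \approx 1.3825 \cdot 10^{-5}$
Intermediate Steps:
$c{\left(T \right)} = 4 T^{2}$ ($c{\left(T \right)} = \left(2 T\right)^{2} = 4 T^{2}$)
$\frac{1}{\left(\left(10642 + \frac{31 \cdot 17}{-20}\right) + 27159\right) + \left(-10\right) \left(-6\right) c{\left(3 \cdot 4 \right)}} = \frac{1}{\left(\left(10642 + \frac{31 \cdot 17}{-20}\right) + 27159\right) + \left(-10\right) \left(-6\right) 4 \left(3 \cdot 4\right)^{2}} = \frac{1}{\left(\left(10642 + 527 \left(- \frac{1}{20}\right)\right) + 27159\right) + 60 \cdot 4 \cdot 12^{2}} = \frac{1}{\left(\left(10642 - \frac{527}{20}\right) + 27159\right) + 60 \cdot 4 \cdot 144} = \frac{1}{\left(\frac{212313}{20} + 27159\right) + 60 \cdot 576} = \frac{1}{\frac{755493}{20} + 34560} = \frac{1}{\frac{1446693}{20}} = \frac{20}{1446693}$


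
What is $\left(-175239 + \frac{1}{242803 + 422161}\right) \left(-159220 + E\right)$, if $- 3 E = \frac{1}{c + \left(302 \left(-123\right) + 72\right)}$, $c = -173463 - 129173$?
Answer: $\frac{3781691535608139604121}{135536952264} \approx 2.7902 \cdot 10^{10}$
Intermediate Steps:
$c = -302636$
$E = \frac{1}{1019130}$ ($E = - \frac{1}{3 \left(-302636 + \left(302 \left(-123\right) + 72\right)\right)} = - \frac{1}{3 \left(-302636 + \left(-37146 + 72\right)\right)} = - \frac{1}{3 \left(-302636 - 37074\right)} = - \frac{1}{3 \left(-339710\right)} = \left(- \frac{1}{3}\right) \left(- \frac{1}{339710}\right) = \frac{1}{1019130} \approx 9.8123 \cdot 10^{-7}$)
$\left(-175239 + \frac{1}{242803 + 422161}\right) \left(-159220 + E\right) = \left(-175239 + \frac{1}{242803 + 422161}\right) \left(-159220 + \frac{1}{1019130}\right) = \left(-175239 + \frac{1}{664964}\right) \left(- \frac{162265878599}{1019130}\right) = \left(- \frac{116527626395}{664964}\right) \left(- \frac{162265878599}{1019130}\right) = \frac{3781691535608139604121}{135536952264}$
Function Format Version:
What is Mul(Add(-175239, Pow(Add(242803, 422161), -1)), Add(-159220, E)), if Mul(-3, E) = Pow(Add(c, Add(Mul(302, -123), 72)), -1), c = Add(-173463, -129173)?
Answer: Rational(3781691535608139604121, 135536952264) ≈ 2.7902e+10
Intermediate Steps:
c = -302636
E = Rational(1, 1019130) (E = Mul(Rational(-1, 3), Pow(Add(-302636, Add(Mul(302, -123), 72)), -1)) = Mul(Rational(-1, 3), Pow(Add(-302636, Add(-37146, 72)), -1)) = Mul(Rational(-1, 3), Pow(Add(-302636, -37074), -1)) = Mul(Rational(-1, 3), Pow(-339710, -1)) = Mul(Rational(-1, 3), Rational(-1, 339710)) = Rational(1, 1019130) ≈ 9.8123e-7)
Mul(Add(-175239, Pow(Add(242803, 422161), -1)), Add(-159220, E)) = Mul(Add(-175239, Pow(Add(242803, 422161), -1)), Add(-159220, Rational(1, 1019130))) = Mul(Add(-175239, Pow(664964, -1)), Rational(-162265878599, 1019130)) = Mul(Add(-175239, Rational(1, 664964)), Rational(-162265878599, 1019130)) = Mul(Rational(-116527626395, 664964), Rational(-162265878599, 1019130)) = Rational(3781691535608139604121, 135536952264)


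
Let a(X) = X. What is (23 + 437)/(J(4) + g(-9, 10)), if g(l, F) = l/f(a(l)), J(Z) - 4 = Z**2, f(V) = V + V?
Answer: 920/41 ≈ 22.439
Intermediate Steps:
f(V) = 2*V
J(Z) = 4 + Z**2
g(l, F) = 1/2 (g(l, F) = l/((2*l)) = l*(1/(2*l)) = 1/2)
(23 + 437)/(J(4) + g(-9, 10)) = (23 + 437)/((4 + 4**2) + 1/2) = 460/((4 + 16) + 1/2) = 460/(20 + 1/2) = 460/(41/2) = 460*(2/41) = 920/41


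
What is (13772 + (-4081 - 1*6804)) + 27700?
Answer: 30587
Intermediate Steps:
(13772 + (-4081 - 1*6804)) + 27700 = (13772 + (-4081 - 6804)) + 27700 = (13772 - 10885) + 27700 = 2887 + 27700 = 30587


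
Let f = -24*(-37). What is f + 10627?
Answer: 11515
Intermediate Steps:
f = 888
f + 10627 = 888 + 10627 = 11515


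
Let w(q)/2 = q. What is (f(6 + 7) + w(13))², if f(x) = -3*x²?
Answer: 231361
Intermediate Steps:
w(q) = 2*q
(f(6 + 7) + w(13))² = (-3*(6 + 7)² + 2*13)² = (-3*13² + 26)² = (-3*169 + 26)² = (-507 + 26)² = (-481)² = 231361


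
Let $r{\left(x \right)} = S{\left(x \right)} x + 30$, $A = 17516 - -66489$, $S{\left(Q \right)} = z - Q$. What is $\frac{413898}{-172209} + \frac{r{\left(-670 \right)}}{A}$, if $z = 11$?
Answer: $- \frac{7555875710}{964427803} \approx -7.8346$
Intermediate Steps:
$S{\left(Q \right)} = 11 - Q$
$A = 84005$ ($A = 17516 + 66489 = 84005$)
$r{\left(x \right)} = 30 + x \left(11 - x\right)$ ($r{\left(x \right)} = \left(11 - x\right) x + 30 = x \left(11 - x\right) + 30 = 30 + x \left(11 - x\right)$)
$\frac{413898}{-172209} + \frac{r{\left(-670 \right)}}{A} = \frac{413898}{-172209} + \frac{30 - - 670 \left(-11 - 670\right)}{84005} = 413898 \left(- \frac{1}{172209}\right) + \left(30 - \left(-670\right) \left(-681\right)\right) \frac{1}{84005} = - \frac{137966}{57403} + \left(30 - 456270\right) \frac{1}{84005} = - \frac{137966}{57403} - \frac{91248}{16801} = - \frac{7555875710}{964427803}$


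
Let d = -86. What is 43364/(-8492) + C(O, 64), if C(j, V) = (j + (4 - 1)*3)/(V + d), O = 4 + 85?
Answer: -20298/2123 ≈ -9.5610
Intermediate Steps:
O = 89
C(j, V) = (9 + j)/(-86 + V) (C(j, V) = (j + (4 - 1)*3)/(V - 86) = (j + 3*3)/(-86 + V) = (j + 9)/(-86 + V) = (9 + j)/(-86 + V))
43364/(-8492) + C(O, 64) = 43364/(-8492) + (9 + 89)/(-86 + 64) = 43364*(-1/8492) + 98/(-22) = -10841/2123 - 1/22*98 = -10841/2123 - 49/11 = -20298/2123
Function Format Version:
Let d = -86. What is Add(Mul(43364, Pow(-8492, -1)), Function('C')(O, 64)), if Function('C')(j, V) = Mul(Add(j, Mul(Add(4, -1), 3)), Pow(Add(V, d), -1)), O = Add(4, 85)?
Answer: Rational(-20298, 2123) ≈ -9.5610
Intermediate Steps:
O = 89
Function('C')(j, V) = Mul(Pow(Add(-86, V), -1), Add(9, j)) (Function('C')(j, V) = Mul(Add(j, Mul(Add(4, -1), 3)), Pow(Add(V, -86), -1)) = Mul(Add(j, Mul(3, 3)), Pow(Add(-86, V), -1)) = Mul(Add(j, 9), Pow(Add(-86, V), -1)) = Mul(Add(9, j), Pow(Add(-86, V), -1)) = Mul(Pow(Add(-86, V), -1), Add(9, j)))
Add(Mul(43364, Pow(-8492, -1)), Function('C')(O, 64)) = Add(Mul(43364, Pow(-8492, -1)), Mul(Pow(Add(-86, 64), -1), Add(9, 89))) = Add(Mul(43364, Rational(-1, 8492)), Mul(Pow(-22, -1), 98)) = Add(Rational(-10841, 2123), Mul(Rational(-1, 22), 98)) = Add(Rational(-10841, 2123), Rational(-49, 11)) = Rational(-20298, 2123)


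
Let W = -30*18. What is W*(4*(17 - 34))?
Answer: 36720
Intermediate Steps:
W = -540
W*(4*(17 - 34)) = -2160*(17 - 34) = -2160*(-17) = -540*(-68) = 36720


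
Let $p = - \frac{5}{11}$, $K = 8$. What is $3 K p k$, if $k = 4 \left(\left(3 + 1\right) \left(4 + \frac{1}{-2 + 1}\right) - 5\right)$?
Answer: $- \frac{3360}{11} \approx -305.45$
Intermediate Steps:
$p = - \frac{5}{11}$ ($p = \left(-5\right) \frac{1}{11} = - \frac{5}{11} \approx -0.45455$)
$k = 28$ ($k = 4 \left(4 \left(4 + \frac{1}{-1}\right) - 5\right) = 4 \left(4 \left(4 - 1\right) - 5\right) = 4 \left(4 \cdot 3 - 5\right) = 4 \left(12 - 5\right) = 4 \cdot 7 = 28$)
$3 K p k = 3 \cdot 8 \left(- \frac{5}{11}\right) 28 = 24 \left(- \frac{5}{11}\right) 28 = \left(- \frac{120}{11}\right) 28 = - \frac{3360}{11}$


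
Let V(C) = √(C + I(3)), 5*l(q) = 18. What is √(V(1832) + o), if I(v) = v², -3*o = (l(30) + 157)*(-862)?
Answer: √(10382790 + 225*√1841)/15 ≈ 214.92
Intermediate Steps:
l(q) = 18/5 (l(q) = (⅕)*18 = 18/5)
o = 692186/15 (o = -(18/5 + 157)*(-862)/3 = -803*(-862)/15 = -⅓*(-692186/5) = 692186/15 ≈ 46146.)
V(C) = √(9 + C) (V(C) = √(C + 3²) = √(C + 9) = √(9 + C))
√(V(1832) + o) = √(√(9 + 1832) + 692186/15) = √(√1841 + 692186/15) = √(692186/15 + √1841)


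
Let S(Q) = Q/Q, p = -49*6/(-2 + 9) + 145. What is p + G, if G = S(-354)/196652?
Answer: 20255157/196652 ≈ 103.00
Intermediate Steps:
p = 103 (p = -49*6/7 + 145 = -42 + 145 = 103)
S(Q) = 1
G = 1/196652 ≈ 5.0851e-6
p + G = 103 + 1/196652 = 20255157/196652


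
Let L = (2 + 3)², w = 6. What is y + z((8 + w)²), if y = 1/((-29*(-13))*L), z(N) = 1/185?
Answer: 1922/348725 ≈ 0.0055115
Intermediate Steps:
L = 25 (L = 5² = 25)
z(N) = 1/185
y = 1/9425 (y = 1/(-29*(-13)*25) = 1/(377*25) = 1/9425 ≈ 0.00010610)
y + z((8 + w)²) = 1/9425 + 1/185 = 1922/348725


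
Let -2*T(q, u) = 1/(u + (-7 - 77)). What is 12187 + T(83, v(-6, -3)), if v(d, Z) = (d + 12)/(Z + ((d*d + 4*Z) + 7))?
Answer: 14295358/1173 ≈ 12187.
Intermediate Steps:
v(d, Z) = (12 + d)/(7 + d² + 5*Z) (v(d, Z) = (12 + d)/(Z + ((d² + 4*Z) + 7)) = (12 + d)/(Z + (7 + d² + 4*Z)) = (12 + d)/(7 + d² + 5*Z))
T(q, u) = -1/(2*(-84 + u)) (T(q, u) = -1/(2*(u + (-7 - 77))) = -1/(2*(u - 84)) = -1/(2*(-84 + u)))
12187 + T(83, v(-6, -3)) = 12187 - 1/(-168 + 2*((12 - 6)/(7 + (-6)² + 5*(-3)))) = 12187 - 1/(-168 + 2*(6/(7 + 36 - 15))) = 12187 - 1/(-168 + 2*(6/28)) = 12187 - 1/(-168 + 2*((1/28)*6)) = 12187 - 1/(-168 + 2*(3/14)) = 12187 - 1/(-168 + 3/7) = 12187 - 1/(-1173/7) = 12187 - 1*(-7/1173) = 12187 + 7/1173 = 14295358/1173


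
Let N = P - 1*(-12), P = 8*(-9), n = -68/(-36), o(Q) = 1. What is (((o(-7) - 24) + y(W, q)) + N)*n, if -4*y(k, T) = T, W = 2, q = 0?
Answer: -1411/9 ≈ -156.78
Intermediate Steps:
n = 17/9 (n = -68*(-1/36) = 17/9 ≈ 1.8889)
y(k, T) = -T/4
P = -72
N = -60 (N = -72 - 1*(-12) = -72 + 12 = -60)
(((o(-7) - 24) + y(W, q)) + N)*n = (((1 - 24) - ¼*0) - 60)*(17/9) = ((-23 + 0) - 60)*(17/9) = (-23 - 60)*(17/9) = -83*17/9 = -1411/9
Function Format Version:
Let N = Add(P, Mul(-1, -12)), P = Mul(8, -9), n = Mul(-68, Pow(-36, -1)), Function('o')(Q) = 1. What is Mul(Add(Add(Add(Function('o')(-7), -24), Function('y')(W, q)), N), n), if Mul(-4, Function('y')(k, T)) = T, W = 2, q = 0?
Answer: Rational(-1411, 9) ≈ -156.78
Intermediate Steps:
n = Rational(17, 9) (n = Mul(-68, Rational(-1, 36)) = Rational(17, 9) ≈ 1.8889)
Function('y')(k, T) = Mul(Rational(-1, 4), T)
P = -72
N = -60 (N = Add(-72, Mul(-1, -12)) = Add(-72, 12) = -60)
Mul(Add(Add(Add(Function('o')(-7), -24), Function('y')(W, q)), N), n) = Mul(Add(Add(Add(1, -24), Mul(Rational(-1, 4), 0)), -60), Rational(17, 9)) = Mul(Add(Add(-23, 0), -60), Rational(17, 9)) = Mul(Add(-23, -60), Rational(17, 9)) = Mul(-83, Rational(17, 9)) = Rational(-1411, 9)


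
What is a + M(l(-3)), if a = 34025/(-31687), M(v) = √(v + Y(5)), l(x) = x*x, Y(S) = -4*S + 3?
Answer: -34025/31687 + 2*I*√2 ≈ -1.0738 + 2.8284*I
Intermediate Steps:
Y(S) = 3 - 4*S
l(x) = x²
M(v) = √(-17 + v) (M(v) = √(v + (3 - 4*5)) = √(v + (3 - 20)) = √(v - 17) = √(-17 + v))
a = -34025/31687 (a = 34025*(-1/31687) = -34025/31687 ≈ -1.0738)
a + M(l(-3)) = -34025/31687 + √(-17 + (-3)²) = -34025/31687 + √(-17 + 9) = -34025/31687 + √(-8) = -34025/31687 + 2*I*√2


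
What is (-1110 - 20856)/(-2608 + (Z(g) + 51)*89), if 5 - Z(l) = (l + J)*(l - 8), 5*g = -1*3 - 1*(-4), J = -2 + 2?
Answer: -183050/20957 ≈ -8.7346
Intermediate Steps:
J = 0
g = 1/5 (g = (-1*3 - 1*(-4))/5 = (-3 + 4)/5 = (1/5)*1 = 1/5 ≈ 0.20000)
Z(l) = 5 - l*(-8 + l) (Z(l) = 5 - (l + 0)*(l - 8) = 5 - l*(-8 + l))
(-1110 - 20856)/(-2608 + (Z(g) + 51)*89) = (-1110 - 20856)/(-2608 + ((5 - (1/5)**2 + 8*(1/5)) + 51)*89) = -21966/(-2608 + ((5 - 1*1/25 + 8/5) + 51)*89) = -21966/(-2608 + ((5 - 1/25 + 8/5) + 51)*89) = -21966/(-2608 + (164/25 + 51)*89) = -21966/(-2608 + (1439/25)*89) = -21966/(-2608 + 128071/25) = -21966/62871/25 = -21966*25/62871 = -183050/20957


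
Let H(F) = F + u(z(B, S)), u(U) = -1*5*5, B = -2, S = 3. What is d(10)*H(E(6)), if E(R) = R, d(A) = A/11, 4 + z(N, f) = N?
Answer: -190/11 ≈ -17.273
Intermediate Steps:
z(N, f) = -4 + N
d(A) = A/11 (d(A) = A*(1/11) = A/11)
u(U) = -25 (u(U) = -5*5 = -25)
H(F) = -25 + F (H(F) = F - 25 = -25 + F)
d(10)*H(E(6)) = ((1/11)*10)*(-25 + 6) = (10/11)*(-19) = -190/11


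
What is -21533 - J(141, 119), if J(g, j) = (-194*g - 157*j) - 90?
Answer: 24594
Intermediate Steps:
J(g, j) = -90 - 194*g - 157*j
-21533 - J(141, 119) = -21533 - (-90 - 194*141 - 157*119) = -21533 - (-90 - 27354 - 18683) = -21533 - 1*(-46127) = -21533 + 46127 = 24594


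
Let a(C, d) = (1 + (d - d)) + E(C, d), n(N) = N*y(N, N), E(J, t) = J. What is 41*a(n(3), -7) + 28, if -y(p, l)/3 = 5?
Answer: -1776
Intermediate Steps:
y(p, l) = -15 (y(p, l) = -3*5 = -15)
n(N) = -15*N (n(N) = N*(-15) = -15*N)
a(C, d) = 1 + C (a(C, d) = (1 + (d - d)) + C = (1 + 0) + C = 1 + C)
41*a(n(3), -7) + 28 = 41*(1 - 15*3) + 28 = 41*(1 - 45) + 28 = 41*(-44) + 28 = -1804 + 28 = -1776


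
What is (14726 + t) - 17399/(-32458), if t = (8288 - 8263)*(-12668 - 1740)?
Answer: -11213377693/32458 ≈ -3.4547e+5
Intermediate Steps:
t = -360200 (t = 25*(-14408) = -360200)
(14726 + t) - 17399/(-32458) = (14726 - 360200) - 17399/(-32458) = -345474 - 17399*(-1/32458) = -345474 + 17399/32458 = -11213377693/32458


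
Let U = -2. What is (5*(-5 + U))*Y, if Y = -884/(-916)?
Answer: -7735/229 ≈ -33.777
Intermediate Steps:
Y = 221/229 (Y = -884*(-1/916) = 221/229 ≈ 0.96507)
(5*(-5 + U))*Y = (5*(-5 - 2))*(221/229) = (5*(-7))*(221/229) = -35*221/229 = -7735/229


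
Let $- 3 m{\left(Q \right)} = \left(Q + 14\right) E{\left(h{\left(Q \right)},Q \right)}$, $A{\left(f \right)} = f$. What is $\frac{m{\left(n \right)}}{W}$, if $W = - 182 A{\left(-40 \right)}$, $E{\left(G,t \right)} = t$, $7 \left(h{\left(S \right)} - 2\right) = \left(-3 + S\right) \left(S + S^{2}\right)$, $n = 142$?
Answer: $- \frac{71}{70} \approx -1.0143$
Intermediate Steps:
$h{\left(S \right)} = 2 + \frac{\left(-3 + S\right) \left(S + S^{2}\right)}{7}$
$m{\left(Q \right)} = - \frac{Q \left(14 + Q\right)}{3}$ ($m{\left(Q \right)} = - \frac{\left(Q + 14\right) Q}{3} = - \frac{\left(14 + Q\right) Q}{3} = - \frac{Q \left(14 + Q\right)}{3}$)
$W = 7280$ ($W = \left(-182\right) \left(-40\right) = 7280$)
$\frac{m{\left(n \right)}}{W} = \frac{\left(- \frac{1}{3}\right) 142 \left(14 + 142\right)}{7280} = \left(- \frac{1}{3}\right) 142 \cdot 156 \cdot \frac{1}{7280} = \left(-7384\right) \frac{1}{7280} = - \frac{71}{70}$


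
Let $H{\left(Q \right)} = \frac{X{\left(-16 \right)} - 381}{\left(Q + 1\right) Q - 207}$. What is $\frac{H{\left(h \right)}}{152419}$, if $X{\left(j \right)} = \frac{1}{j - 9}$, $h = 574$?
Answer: $- \frac{9526}{1256858505425} \approx -7.5792 \cdot 10^{-9}$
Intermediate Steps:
$X{\left(j \right)} = \frac{1}{-9 + j}$
$H{\left(Q \right)} = - \frac{9526}{25 \left(-207 + Q \left(1 + Q\right)\right)}$ ($H{\left(Q \right)} = \frac{\frac{1}{-9 - 16} - 381}{\left(Q + 1\right) Q - 207} = \frac{\frac{1}{-25} - 381}{\left(1 + Q\right) Q - 207} = \frac{- \frac{1}{25} - 381}{Q \left(1 + Q\right) - 207} = - \frac{9526}{25 \left(-207 + Q \left(1 + Q\right)\right)}$)
$\frac{H{\left(h \right)}}{152419} = \frac{\left(-9526\right) \frac{1}{-5175 + 25 \cdot 574 + 25 \cdot 574^{2}}}{152419} = - \frac{9526}{-5175 + 14350 + 25 \cdot 329476} \cdot \frac{1}{152419} = - \frac{9526}{-5175 + 14350 + 8236900} \cdot \frac{1}{152419} = - \frac{9526}{8246075} \cdot \frac{1}{152419} = \left(-9526\right) \frac{1}{8246075} \cdot \frac{1}{152419} = \left(- \frac{9526}{8246075}\right) \frac{1}{152419} = - \frac{9526}{1256858505425}$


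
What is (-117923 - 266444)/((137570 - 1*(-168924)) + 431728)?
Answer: -384367/738222 ≈ -0.52067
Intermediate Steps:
(-117923 - 266444)/((137570 - 1*(-168924)) + 431728) = -384367/((137570 + 168924) + 431728) = -384367/(306494 + 431728) = -384367/738222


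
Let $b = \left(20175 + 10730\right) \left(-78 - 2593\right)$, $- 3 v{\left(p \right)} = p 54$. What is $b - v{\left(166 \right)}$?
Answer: $-82544267$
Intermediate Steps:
$v{\left(p \right)} = - 18 p$ ($v{\left(p \right)} = - \frac{p 54}{3} = - \frac{54 p}{3} = - 18 p$)
$b = -82547255$ ($b = 30905 \left(-2671\right) = -82547255$)
$b - v{\left(166 \right)} = -82547255 - \left(-18\right) 166 = -82547255 - -2988 = -82547255 + 2988 = -82544267$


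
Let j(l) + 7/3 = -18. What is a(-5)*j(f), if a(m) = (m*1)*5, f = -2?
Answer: 1525/3 ≈ 508.33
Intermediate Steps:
a(m) = 5*m (a(m) = m*5 = 5*m)
j(l) = -61/3 (j(l) = -7/3 - 18 = -61/3)
a(-5)*j(f) = (5*(-5))*(-61/3) = -25*(-61/3) = 1525/3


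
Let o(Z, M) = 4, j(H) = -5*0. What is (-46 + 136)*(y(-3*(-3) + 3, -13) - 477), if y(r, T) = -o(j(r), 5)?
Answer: -43290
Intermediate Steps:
j(H) = 0
y(r, T) = -4 (y(r, T) = -1*4 = -4)
(-46 + 136)*(y(-3*(-3) + 3, -13) - 477) = (-46 + 136)*(-4 - 477) = 90*(-481) = -43290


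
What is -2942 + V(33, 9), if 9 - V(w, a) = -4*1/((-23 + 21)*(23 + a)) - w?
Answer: -46401/16 ≈ -2900.1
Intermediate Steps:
V(w, a) = 9 + w + 4/(-46 - 2*a) (V(w, a) = 9 - (-4*1/((-23 + 21)*(23 + a)) - w) = 9 - (-4*(-1/(2*(23 + a))) - w) = 9 - (-4/(-46 - 2*a) - w) = 9 - (-w - 4/(-46 - 2*a)) = 9 + (w + 4/(-46 - 2*a)) = 9 + w + 4/(-46 - 2*a))
-2942 + V(33, 9) = -2942 + (205 + 9*9 + 23*33 + 9*33)/(23 + 9) = -2942 + (205 + 81 + 759 + 297)/32 = -2942 + (1/32)*1342 = -2942 + 671/16 = -46401/16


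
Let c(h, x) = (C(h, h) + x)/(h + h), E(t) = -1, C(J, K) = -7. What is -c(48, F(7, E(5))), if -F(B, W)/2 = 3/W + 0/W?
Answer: 1/96 ≈ 0.010417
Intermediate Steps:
F(B, W) = -6/W (F(B, W) = -2*(3/W + 0/W) = -2*(3/W + 0) = -6/W)
c(h, x) = (-7 + x)/(2*h) (c(h, x) = (-7 + x)/(h + h) = (-7 + x)/((2*h)) = (-7 + x)*(1/(2*h)) = (-7 + x)/(2*h))
-c(48, F(7, E(5))) = -(-7 - 6/(-1))/(2*48) = -(-7 - 6*(-1))/(2*48) = -(-7 + 6)/(2*48) = -(-1)/(2*48) = -1*(-1/96) = 1/96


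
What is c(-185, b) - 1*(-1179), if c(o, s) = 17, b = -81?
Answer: 1196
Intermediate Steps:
c(-185, b) - 1*(-1179) = 17 - 1*(-1179) = 17 + 1179 = 1196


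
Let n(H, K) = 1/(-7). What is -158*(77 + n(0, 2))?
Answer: -85004/7 ≈ -12143.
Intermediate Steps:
n(H, K) = -⅐
-158*(77 + n(0, 2)) = -158*(77 - ⅐) = -158*538/7 = -85004/7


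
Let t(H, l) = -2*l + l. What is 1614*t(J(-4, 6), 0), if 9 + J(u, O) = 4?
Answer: 0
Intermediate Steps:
J(u, O) = -5 (J(u, O) = -9 + 4 = -5)
t(H, l) = -l
1614*t(J(-4, 6), 0) = 1614*(-1*0) = 1614*0 = 0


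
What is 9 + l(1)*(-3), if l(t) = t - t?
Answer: 9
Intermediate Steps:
l(t) = 0
9 + l(1)*(-3) = 9 + 0*(-3) = 9 + 0 = 9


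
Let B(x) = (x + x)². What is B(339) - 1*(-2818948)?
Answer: 3278632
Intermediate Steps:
B(x) = 4*x² (B(x) = (2*x)² = 4*x²)
B(339) - 1*(-2818948) = 4*339² - 1*(-2818948) = 4*114921 + 2818948 = 459684 + 2818948 = 3278632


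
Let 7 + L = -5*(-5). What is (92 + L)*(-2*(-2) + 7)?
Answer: 1210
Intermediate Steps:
L = 18 (L = -7 - 5*(-5) = -7 + 25 = 18)
(92 + L)*(-2*(-2) + 7) = (92 + 18)*(-2*(-2) + 7) = 110*(4 + 7) = 110*11 = 1210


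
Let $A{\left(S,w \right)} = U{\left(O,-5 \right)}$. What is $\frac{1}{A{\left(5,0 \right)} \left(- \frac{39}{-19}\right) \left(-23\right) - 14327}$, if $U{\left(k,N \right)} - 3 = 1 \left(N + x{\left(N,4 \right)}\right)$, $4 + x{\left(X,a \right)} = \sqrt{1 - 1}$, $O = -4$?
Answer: $- \frac{19}{266831} \approx -7.1206 \cdot 10^{-5}$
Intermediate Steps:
$x{\left(X,a \right)} = -4$ ($x{\left(X,a \right)} = -4 + \sqrt{1 - 1} = -4 + \sqrt{0} = -4 + 0 = -4$)
$U{\left(k,N \right)} = -1 + N$ ($U{\left(k,N \right)} = 3 + 1 \left(N - 4\right) = 3 + 1 \left(-4 + N\right) = 3 + \left(-4 + N\right) = -1 + N$)
$A{\left(S,w \right)} = -6$ ($A{\left(S,w \right)} = -1 - 5 = -6$)
$\frac{1}{A{\left(5,0 \right)} \left(- \frac{39}{-19}\right) \left(-23\right) - 14327} = \frac{1}{- 6 \left(- \frac{39}{-19}\right) \left(-23\right) - 14327} = \frac{1}{- 6 \left(\left(-39\right) \left(- \frac{1}{19}\right)\right) \left(-23\right) - 14327} = \frac{1}{\left(-6\right) \frac{39}{19} \left(-23\right) - 14327} = \frac{1}{\left(- \frac{234}{19}\right) \left(-23\right) - 14327} = \frac{1}{\frac{5382}{19} - 14327} = \frac{1}{- \frac{266831}{19}} = - \frac{19}{266831}$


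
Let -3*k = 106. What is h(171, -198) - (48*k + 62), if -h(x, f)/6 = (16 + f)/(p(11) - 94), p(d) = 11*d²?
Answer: 2022350/1237 ≈ 1634.9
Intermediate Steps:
k = -106/3 (k = -⅓*106 = -106/3 ≈ -35.333)
h(x, f) = -96/1237 - 6*f/1237 (h(x, f) = -6*(16 + f)/(11*11² - 94) = -6*(16 + f)/(11*121 - 94) = -6*(16 + f)/(1331 - 94) = -6*(16 + f)/1237 = -6*(16/1237 + f/1237) = -96/1237 - 6*f/1237)
h(171, -198) - (48*k + 62) = (-96/1237 - 6/1237*(-198)) - (48*(-106/3) + 62) = (-96/1237 + 1188/1237) - (-1696 + 62) = 1092/1237 - 1*(-1634) = 1092/1237 + 1634 = 2022350/1237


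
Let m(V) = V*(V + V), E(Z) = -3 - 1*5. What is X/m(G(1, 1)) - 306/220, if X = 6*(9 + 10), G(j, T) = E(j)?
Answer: -1761/3520 ≈ -0.50028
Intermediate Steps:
E(Z) = -8 (E(Z) = -3 - 5 = -8)
G(j, T) = -8
m(V) = 2*V² (m(V) = V*(2*V) = 2*V²)
X = 114 (X = 6*19 = 114)
X/m(G(1, 1)) - 306/220 = 114/((2*(-8)²)) - 306/220 = 114/((2*64)) - 306*1/220 = 114/128 - 153/110 = 114*(1/128) - 153/110 = 57/64 - 153/110 = -1761/3520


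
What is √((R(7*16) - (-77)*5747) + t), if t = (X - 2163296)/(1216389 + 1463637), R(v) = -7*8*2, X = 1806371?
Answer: √353067192707811898/893342 ≈ 665.14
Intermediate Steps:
R(v) = -112 (R(v) = -56*2 = -112)
t = -118975/893342 (t = (1806371 - 2163296)/(1216389 + 1463637) = -356925/2680026 = -356925*1/2680026 = -118975/893342 ≈ -0.13318)
√((R(7*16) - (-77)*5747) + t) = √((-112 - (-77)*5747) - 118975/893342) = √((-112 - 1*(-442519)) - 118975/893342) = √((-112 + 442519) - 118975/893342) = √(442407 - 118975/893342) = √(395220635219/893342) = √353067192707811898/893342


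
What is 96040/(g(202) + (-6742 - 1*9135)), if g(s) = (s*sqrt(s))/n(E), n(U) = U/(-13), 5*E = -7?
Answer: 74716526920/22472296479 + 8827036400*sqrt(202)/22472296479 ≈ 8.9075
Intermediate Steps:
E = -7/5 (E = (1/5)*(-7) = -7/5 ≈ -1.4000)
n(U) = -U/13 (n(U) = U*(-1/13) = -U/13)
g(s) = 65*s**(3/2)/7 (g(s) = (s*sqrt(s))/((-1/13*(-7/5))) = s**(3/2)/(7/65) = s**(3/2)*(65/7) = 65*s**(3/2)/7)
96040/(g(202) + (-6742 - 1*9135)) = 96040/(65*202**(3/2)/7 + (-6742 - 1*9135)) = 96040/(65*(202*sqrt(202))/7 + (-6742 - 9135)) = 96040/(13130*sqrt(202)/7 - 15877) = 96040/(-15877 + 13130*sqrt(202)/7)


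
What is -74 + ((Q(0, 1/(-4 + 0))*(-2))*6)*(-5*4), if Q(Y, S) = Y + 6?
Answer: 1366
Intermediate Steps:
Q(Y, S) = 6 + Y
-74 + ((Q(0, 1/(-4 + 0))*(-2))*6)*(-5*4) = -74 + (((6 + 0)*(-2))*6)*(-5*4) = -74 + ((6*(-2))*6)*(-20) = -74 - 12*6*(-20) = -74 - 72*(-20) = -74 + 1440 = 1366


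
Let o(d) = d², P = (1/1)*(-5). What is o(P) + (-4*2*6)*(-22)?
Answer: 1081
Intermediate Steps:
P = -5 (P = (1*1)*(-5) = 1*(-5) = -5)
o(P) + (-4*2*6)*(-22) = (-5)² + (-4*2*6)*(-22) = 25 - 8*6*(-22) = 25 - 48*(-22) = 25 + 1056 = 1081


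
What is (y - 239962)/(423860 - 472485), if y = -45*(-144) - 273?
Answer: 46751/9725 ≈ 4.8073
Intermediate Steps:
y = 6207 (y = 6480 - 273 = 6207)
(y - 239962)/(423860 - 472485) = (6207 - 239962)/(423860 - 472485) = -233755/(-48625) = -233755*(-1/48625) = 46751/9725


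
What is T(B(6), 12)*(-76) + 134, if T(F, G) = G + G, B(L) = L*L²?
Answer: -1690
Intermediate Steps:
B(L) = L³
T(F, G) = 2*G
T(B(6), 12)*(-76) + 134 = (2*12)*(-76) + 134 = 24*(-76) + 134 = -1824 + 134 = -1690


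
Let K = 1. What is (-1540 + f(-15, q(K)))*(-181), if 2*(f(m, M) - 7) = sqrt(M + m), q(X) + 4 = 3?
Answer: 277473 - 362*I ≈ 2.7747e+5 - 362.0*I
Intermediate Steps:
q(X) = -1 (q(X) = -4 + 3 = -1)
f(m, M) = 7 + sqrt(M + m)/2
(-1540 + f(-15, q(K)))*(-181) = (-1540 + (7 + sqrt(-1 - 15)/2))*(-181) = (-1540 + (7 + sqrt(-16)/2))*(-181) = (-1540 + (7 + (4*I)/2))*(-181) = (-1540 + (7 + 2*I))*(-181) = (-1533 + 2*I)*(-181) = 277473 - 362*I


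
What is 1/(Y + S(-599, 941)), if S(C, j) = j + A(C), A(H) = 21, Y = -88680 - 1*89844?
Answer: -1/177562 ≈ -5.6318e-6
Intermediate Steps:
Y = -178524 (Y = -88680 - 89844 = -178524)
S(C, j) = 21 + j (S(C, j) = j + 21 = 21 + j)
1/(Y + S(-599, 941)) = 1/(-178524 + (21 + 941)) = 1/(-178524 + 962) = 1/(-177562) = -1/177562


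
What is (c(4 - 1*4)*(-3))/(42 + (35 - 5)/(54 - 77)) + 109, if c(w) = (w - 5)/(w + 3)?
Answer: 102139/936 ≈ 109.12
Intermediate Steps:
c(w) = (-5 + w)/(3 + w)
(c(4 - 1*4)*(-3))/(42 + (35 - 5)/(54 - 77)) + 109 = (((-5 + (4 - 1*4))/(3 + (4 - 1*4)))*(-3))/(42 + (35 - 5)/(54 - 77)) + 109 = (((-5 + (4 - 4))/(3 + (4 - 4)))*(-3))/(42 + 30/(-23)) + 109 = (((-5 + 0)/(3 + 0))*(-3))/(42 + 30*(-1/23)) + 109 = ((-5/3)*(-3))/(42 - 30/23) + 109 = (((⅓)*(-5))*(-3))/(936/23) + 109 = 23*(-5/3*(-3))/936 + 109 = (23/936)*5 + 109 = 115/936 + 109 = 102139/936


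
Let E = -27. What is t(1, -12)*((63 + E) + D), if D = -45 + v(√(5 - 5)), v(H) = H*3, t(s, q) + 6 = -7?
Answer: 117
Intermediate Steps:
t(s, q) = -13 (t(s, q) = -6 - 7 = -13)
v(H) = 3*H
D = -45 (D = -45 + 3*√(5 - 5) = -45 + 3*√0 = -45 + 3*0 = -45 + 0 = -45)
t(1, -12)*((63 + E) + D) = -13*((63 - 27) - 45) = -13*(36 - 45) = -13*(-9) = 117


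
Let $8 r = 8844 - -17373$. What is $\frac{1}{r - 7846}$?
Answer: $- \frac{8}{36551} \approx -0.00021887$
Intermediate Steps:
$r = \frac{26217}{8}$ ($r = \frac{8844 - -17373}{8} = \frac{8844 + 17373}{8} = \frac{1}{8} \cdot 26217 = \frac{26217}{8} \approx 3277.1$)
$\frac{1}{r - 7846} = \frac{1}{\frac{26217}{8} - 7846} = \frac{1}{- \frac{36551}{8}} = - \frac{8}{36551}$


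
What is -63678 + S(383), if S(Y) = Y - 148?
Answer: -63443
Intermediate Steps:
S(Y) = -148 + Y
-63678 + S(383) = -63678 + (-148 + 383) = -63678 + 235 = -63443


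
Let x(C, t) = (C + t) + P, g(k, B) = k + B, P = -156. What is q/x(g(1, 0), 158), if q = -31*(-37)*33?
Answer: 12617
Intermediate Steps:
g(k, B) = B + k
x(C, t) = -156 + C + t (x(C, t) = (C + t) - 156 = -156 + C + t)
q = 37851 (q = 1147*33 = 37851)
q/x(g(1, 0), 158) = 37851/(-156 + (0 + 1) + 158) = 37851/(-156 + 1 + 158) = 37851/3 = 37851*(⅓) = 12617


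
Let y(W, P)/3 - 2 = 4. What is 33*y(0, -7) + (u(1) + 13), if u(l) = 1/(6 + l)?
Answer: 4250/7 ≈ 607.14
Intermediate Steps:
y(W, P) = 18 (y(W, P) = 6 + 3*4 = 6 + 12 = 18)
33*y(0, -7) + (u(1) + 13) = 33*18 + (1/(6 + 1) + 13) = 594 + (1/7 + 13) = 594 + 92/7 = 4250/7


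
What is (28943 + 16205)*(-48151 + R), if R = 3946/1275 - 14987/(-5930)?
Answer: -1643455667145166/756075 ≈ -2.1737e+9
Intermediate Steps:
R = 8501641/1512150 (R = 3946*(1/1275) - 14987*(-1/5930) = 3946/1275 + 14987/5930 = 8501641/1512150 ≈ 5.6222)
(28943 + 16205)*(-48151 + R) = (28943 + 16205)*(-48151 + 8501641/1512150) = 45148*(-72803033009/1512150) = -1643455667145166/756075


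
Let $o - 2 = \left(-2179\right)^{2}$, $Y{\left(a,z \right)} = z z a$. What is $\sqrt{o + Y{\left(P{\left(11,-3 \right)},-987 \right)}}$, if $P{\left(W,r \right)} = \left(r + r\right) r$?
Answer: $\sqrt{22283085} \approx 4720.5$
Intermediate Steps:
$P{\left(W,r \right)} = 2 r^{2}$ ($P{\left(W,r \right)} = 2 r r = 2 r^{2}$)
$Y{\left(a,z \right)} = a z^{2}$ ($Y{\left(a,z \right)} = z^{2} a = a z^{2}$)
$o = 4748043$ ($o = 2 + \left(-2179\right)^{2} = 2 + 4748041 = 4748043$)
$\sqrt{o + Y{\left(P{\left(11,-3 \right)},-987 \right)}} = \sqrt{4748043 + 2 \left(-3\right)^{2} \left(-987\right)^{2}} = \sqrt{4748043 + 2 \cdot 9 \cdot 974169} = \sqrt{4748043 + 18 \cdot 974169} = \sqrt{4748043 + 17535042} = \sqrt{22283085}$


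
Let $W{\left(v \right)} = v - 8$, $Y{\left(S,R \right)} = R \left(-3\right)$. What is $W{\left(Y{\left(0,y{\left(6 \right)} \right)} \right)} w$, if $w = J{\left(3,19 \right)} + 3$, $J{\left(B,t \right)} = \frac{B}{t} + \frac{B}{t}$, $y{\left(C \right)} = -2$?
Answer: $- \frac{126}{19} \approx -6.6316$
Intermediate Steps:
$J{\left(B,t \right)} = \frac{2 B}{t}$
$Y{\left(S,R \right)} = - 3 R$
$W{\left(v \right)} = -8 + v$ ($W{\left(v \right)} = v - 8 = -8 + v$)
$w = \frac{63}{19}$ ($w = 2 \cdot 3 \cdot \frac{1}{19} + 3 = \frac{6}{19} + 3 = \frac{63}{19} \approx 3.3158$)
$W{\left(Y{\left(0,y{\left(6 \right)} \right)} \right)} w = \left(-8 - -6\right) \frac{63}{19} = \left(-8 + 6\right) \frac{63}{19} = \left(-2\right) \frac{63}{19} = - \frac{126}{19}$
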